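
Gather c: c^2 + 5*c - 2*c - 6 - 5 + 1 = c^2 + 3*c - 10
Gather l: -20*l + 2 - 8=-20*l - 6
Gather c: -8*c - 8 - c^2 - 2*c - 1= -c^2 - 10*c - 9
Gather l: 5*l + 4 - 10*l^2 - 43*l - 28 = -10*l^2 - 38*l - 24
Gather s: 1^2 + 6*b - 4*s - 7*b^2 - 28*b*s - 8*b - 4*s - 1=-7*b^2 - 2*b + s*(-28*b - 8)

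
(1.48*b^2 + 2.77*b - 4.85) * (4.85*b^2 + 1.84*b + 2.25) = 7.178*b^4 + 16.1577*b^3 - 15.0957*b^2 - 2.6915*b - 10.9125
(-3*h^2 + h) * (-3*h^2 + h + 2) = 9*h^4 - 6*h^3 - 5*h^2 + 2*h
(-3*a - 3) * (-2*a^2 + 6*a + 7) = 6*a^3 - 12*a^2 - 39*a - 21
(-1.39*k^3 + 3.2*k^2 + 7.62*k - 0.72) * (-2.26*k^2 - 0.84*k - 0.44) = 3.1414*k^5 - 6.0644*k^4 - 19.2976*k^3 - 6.1816*k^2 - 2.748*k + 0.3168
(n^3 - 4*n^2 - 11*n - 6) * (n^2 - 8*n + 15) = n^5 - 12*n^4 + 36*n^3 + 22*n^2 - 117*n - 90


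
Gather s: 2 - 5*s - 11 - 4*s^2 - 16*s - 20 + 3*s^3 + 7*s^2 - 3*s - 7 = 3*s^3 + 3*s^2 - 24*s - 36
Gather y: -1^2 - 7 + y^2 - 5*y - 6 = y^2 - 5*y - 14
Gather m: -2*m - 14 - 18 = -2*m - 32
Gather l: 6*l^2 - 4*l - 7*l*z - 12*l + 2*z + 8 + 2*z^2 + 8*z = 6*l^2 + l*(-7*z - 16) + 2*z^2 + 10*z + 8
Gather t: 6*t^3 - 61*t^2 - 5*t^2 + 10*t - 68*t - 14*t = 6*t^3 - 66*t^2 - 72*t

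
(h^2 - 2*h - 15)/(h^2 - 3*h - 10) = (h + 3)/(h + 2)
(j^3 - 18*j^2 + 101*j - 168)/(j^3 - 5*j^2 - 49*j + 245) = (j^2 - 11*j + 24)/(j^2 + 2*j - 35)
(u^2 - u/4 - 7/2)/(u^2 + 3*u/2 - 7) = (4*u + 7)/(2*(2*u + 7))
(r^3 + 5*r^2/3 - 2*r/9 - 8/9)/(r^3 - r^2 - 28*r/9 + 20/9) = (3*r^2 + 7*r + 4)/(3*r^2 - r - 10)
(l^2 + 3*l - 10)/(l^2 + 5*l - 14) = (l + 5)/(l + 7)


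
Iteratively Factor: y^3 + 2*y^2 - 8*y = (y - 2)*(y^2 + 4*y) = (y - 2)*(y + 4)*(y)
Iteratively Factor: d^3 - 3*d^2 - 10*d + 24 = (d - 4)*(d^2 + d - 6) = (d - 4)*(d - 2)*(d + 3)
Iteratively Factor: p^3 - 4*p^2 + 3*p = (p - 3)*(p^2 - p) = (p - 3)*(p - 1)*(p)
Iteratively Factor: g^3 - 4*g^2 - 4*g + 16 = (g - 4)*(g^2 - 4) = (g - 4)*(g + 2)*(g - 2)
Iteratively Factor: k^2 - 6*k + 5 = (k - 1)*(k - 5)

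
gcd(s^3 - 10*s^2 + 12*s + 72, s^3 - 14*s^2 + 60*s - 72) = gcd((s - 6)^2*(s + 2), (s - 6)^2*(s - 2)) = s^2 - 12*s + 36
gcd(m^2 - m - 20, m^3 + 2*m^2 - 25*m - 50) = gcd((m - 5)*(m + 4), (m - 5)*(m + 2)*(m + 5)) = m - 5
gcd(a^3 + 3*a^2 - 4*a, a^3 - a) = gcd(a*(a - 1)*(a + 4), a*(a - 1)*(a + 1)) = a^2 - a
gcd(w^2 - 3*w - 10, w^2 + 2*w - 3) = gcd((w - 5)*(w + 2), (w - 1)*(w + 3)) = 1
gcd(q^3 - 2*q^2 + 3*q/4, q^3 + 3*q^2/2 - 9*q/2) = q^2 - 3*q/2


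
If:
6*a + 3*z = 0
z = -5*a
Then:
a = 0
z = 0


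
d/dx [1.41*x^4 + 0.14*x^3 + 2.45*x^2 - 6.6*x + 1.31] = 5.64*x^3 + 0.42*x^2 + 4.9*x - 6.6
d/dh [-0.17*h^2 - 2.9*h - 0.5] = -0.34*h - 2.9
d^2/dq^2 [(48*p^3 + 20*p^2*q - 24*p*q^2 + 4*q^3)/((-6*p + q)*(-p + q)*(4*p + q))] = 24*p*(1952*p^6 + 1440*p^5*q - 1356*p^4*q^2 + 609*p^3*q^3 - 171*p^2*q^4 + 27*p*q^5 - q^6)/(13824*p^9 - 38016*p^8*q + 29664*p^7*q^2 + 584*p^6*q^3 - 6876*p^5*q^4 + 426*p^4*q^5 + 441*p^3*q^6 - 39*p^2*q^7 - 9*p*q^8 + q^9)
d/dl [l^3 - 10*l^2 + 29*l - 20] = 3*l^2 - 20*l + 29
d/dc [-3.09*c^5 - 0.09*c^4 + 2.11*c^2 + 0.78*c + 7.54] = -15.45*c^4 - 0.36*c^3 + 4.22*c + 0.78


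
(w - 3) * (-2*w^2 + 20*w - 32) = -2*w^3 + 26*w^2 - 92*w + 96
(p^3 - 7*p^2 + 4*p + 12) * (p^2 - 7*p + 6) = p^5 - 14*p^4 + 59*p^3 - 58*p^2 - 60*p + 72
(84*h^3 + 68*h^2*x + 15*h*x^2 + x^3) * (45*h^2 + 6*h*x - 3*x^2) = 3780*h^5 + 3564*h^4*x + 831*h^3*x^2 - 69*h^2*x^3 - 39*h*x^4 - 3*x^5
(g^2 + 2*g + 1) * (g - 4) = g^3 - 2*g^2 - 7*g - 4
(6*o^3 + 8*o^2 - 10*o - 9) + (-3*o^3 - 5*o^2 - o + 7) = 3*o^3 + 3*o^2 - 11*o - 2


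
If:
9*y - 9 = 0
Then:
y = 1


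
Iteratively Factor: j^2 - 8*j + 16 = (j - 4)*(j - 4)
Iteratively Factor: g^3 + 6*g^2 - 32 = (g + 4)*(g^2 + 2*g - 8) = (g + 4)^2*(g - 2)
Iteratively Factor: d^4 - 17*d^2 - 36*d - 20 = (d + 1)*(d^3 - d^2 - 16*d - 20) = (d + 1)*(d + 2)*(d^2 - 3*d - 10) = (d - 5)*(d + 1)*(d + 2)*(d + 2)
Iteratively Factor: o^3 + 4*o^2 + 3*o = (o)*(o^2 + 4*o + 3) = o*(o + 1)*(o + 3)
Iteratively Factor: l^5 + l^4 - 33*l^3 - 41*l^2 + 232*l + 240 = (l + 4)*(l^4 - 3*l^3 - 21*l^2 + 43*l + 60) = (l - 5)*(l + 4)*(l^3 + 2*l^2 - 11*l - 12) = (l - 5)*(l + 4)^2*(l^2 - 2*l - 3) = (l - 5)*(l + 1)*(l + 4)^2*(l - 3)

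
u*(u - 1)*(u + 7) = u^3 + 6*u^2 - 7*u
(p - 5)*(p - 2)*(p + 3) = p^3 - 4*p^2 - 11*p + 30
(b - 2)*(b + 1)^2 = b^3 - 3*b - 2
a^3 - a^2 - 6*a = a*(a - 3)*(a + 2)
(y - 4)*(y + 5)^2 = y^3 + 6*y^2 - 15*y - 100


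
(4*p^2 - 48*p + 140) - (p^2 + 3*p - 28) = 3*p^2 - 51*p + 168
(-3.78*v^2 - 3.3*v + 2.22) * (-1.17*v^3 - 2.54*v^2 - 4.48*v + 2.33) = 4.4226*v^5 + 13.4622*v^4 + 22.719*v^3 + 0.3378*v^2 - 17.6346*v + 5.1726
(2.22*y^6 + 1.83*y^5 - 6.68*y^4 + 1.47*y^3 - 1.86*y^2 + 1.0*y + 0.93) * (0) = 0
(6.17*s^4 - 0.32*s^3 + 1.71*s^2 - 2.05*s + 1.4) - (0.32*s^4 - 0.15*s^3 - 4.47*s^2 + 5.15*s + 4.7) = 5.85*s^4 - 0.17*s^3 + 6.18*s^2 - 7.2*s - 3.3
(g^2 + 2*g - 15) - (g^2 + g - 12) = g - 3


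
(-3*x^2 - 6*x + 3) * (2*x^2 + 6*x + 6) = -6*x^4 - 30*x^3 - 48*x^2 - 18*x + 18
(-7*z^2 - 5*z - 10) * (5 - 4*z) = 28*z^3 - 15*z^2 + 15*z - 50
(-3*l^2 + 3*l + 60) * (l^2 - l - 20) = -3*l^4 + 6*l^3 + 117*l^2 - 120*l - 1200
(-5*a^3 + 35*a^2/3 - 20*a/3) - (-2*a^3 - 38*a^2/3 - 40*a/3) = -3*a^3 + 73*a^2/3 + 20*a/3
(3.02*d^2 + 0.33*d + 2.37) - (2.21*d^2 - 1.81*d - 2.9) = 0.81*d^2 + 2.14*d + 5.27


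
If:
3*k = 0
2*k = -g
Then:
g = 0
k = 0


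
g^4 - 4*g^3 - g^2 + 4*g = g*(g - 4)*(g - 1)*(g + 1)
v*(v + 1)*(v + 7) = v^3 + 8*v^2 + 7*v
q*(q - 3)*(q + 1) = q^3 - 2*q^2 - 3*q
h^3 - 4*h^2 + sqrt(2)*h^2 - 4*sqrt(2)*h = h*(h - 4)*(h + sqrt(2))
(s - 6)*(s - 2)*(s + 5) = s^3 - 3*s^2 - 28*s + 60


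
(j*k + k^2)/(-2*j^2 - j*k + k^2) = -k/(2*j - k)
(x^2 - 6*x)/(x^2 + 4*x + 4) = x*(x - 6)/(x^2 + 4*x + 4)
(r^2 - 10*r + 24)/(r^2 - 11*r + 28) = (r - 6)/(r - 7)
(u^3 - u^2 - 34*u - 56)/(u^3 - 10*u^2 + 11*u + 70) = (u + 4)/(u - 5)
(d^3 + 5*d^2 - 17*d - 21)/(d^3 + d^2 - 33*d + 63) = (d + 1)/(d - 3)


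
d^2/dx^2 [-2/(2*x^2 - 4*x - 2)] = 2*(-x^2 + 2*x + 4*(x - 1)^2 + 1)/(-x^2 + 2*x + 1)^3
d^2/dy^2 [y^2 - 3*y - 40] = 2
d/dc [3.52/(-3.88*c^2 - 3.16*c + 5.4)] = (27.3152*c + 11.1232)/(3.88*c^2 + 3.16*c - 5.4)^2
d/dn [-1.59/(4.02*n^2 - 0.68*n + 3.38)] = (12.7836*n - 1.0812)/(4.02*n^2 - 0.68*n + 3.38)^2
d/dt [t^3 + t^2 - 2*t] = 3*t^2 + 2*t - 2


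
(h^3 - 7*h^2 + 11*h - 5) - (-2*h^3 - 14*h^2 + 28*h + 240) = 3*h^3 + 7*h^2 - 17*h - 245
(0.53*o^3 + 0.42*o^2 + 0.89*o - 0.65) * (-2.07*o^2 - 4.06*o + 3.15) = -1.0971*o^5 - 3.0212*o^4 - 1.878*o^3 - 0.9449*o^2 + 5.4425*o - 2.0475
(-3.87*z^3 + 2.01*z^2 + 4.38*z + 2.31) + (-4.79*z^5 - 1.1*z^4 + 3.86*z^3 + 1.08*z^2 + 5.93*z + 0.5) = -4.79*z^5 - 1.1*z^4 - 0.0100000000000002*z^3 + 3.09*z^2 + 10.31*z + 2.81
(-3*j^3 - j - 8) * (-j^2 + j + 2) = 3*j^5 - 3*j^4 - 5*j^3 + 7*j^2 - 10*j - 16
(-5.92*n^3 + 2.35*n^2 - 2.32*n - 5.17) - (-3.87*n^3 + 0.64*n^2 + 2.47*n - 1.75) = -2.05*n^3 + 1.71*n^2 - 4.79*n - 3.42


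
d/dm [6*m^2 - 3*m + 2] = 12*m - 3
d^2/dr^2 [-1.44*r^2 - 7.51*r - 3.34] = -2.88000000000000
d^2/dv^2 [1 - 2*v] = 0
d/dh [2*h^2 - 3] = 4*h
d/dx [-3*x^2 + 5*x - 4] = 5 - 6*x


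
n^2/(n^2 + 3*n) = n/(n + 3)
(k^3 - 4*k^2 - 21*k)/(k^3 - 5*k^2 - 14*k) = (k + 3)/(k + 2)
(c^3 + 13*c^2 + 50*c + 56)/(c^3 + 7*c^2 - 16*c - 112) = (c + 2)/(c - 4)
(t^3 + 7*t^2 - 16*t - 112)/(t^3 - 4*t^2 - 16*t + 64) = (t + 7)/(t - 4)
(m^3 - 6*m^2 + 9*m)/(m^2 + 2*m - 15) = m*(m - 3)/(m + 5)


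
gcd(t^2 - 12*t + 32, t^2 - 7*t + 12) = t - 4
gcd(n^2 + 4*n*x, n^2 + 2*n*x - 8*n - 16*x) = 1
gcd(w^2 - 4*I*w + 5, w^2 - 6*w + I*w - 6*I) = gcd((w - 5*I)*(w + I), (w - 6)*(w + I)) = w + I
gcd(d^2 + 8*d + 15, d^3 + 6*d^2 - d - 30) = d^2 + 8*d + 15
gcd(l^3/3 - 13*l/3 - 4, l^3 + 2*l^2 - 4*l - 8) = 1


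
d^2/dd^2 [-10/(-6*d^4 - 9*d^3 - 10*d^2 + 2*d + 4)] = 20*(-(36*d^2 + 27*d + 10)*(6*d^4 + 9*d^3 + 10*d^2 - 2*d - 4) + (24*d^3 + 27*d^2 + 20*d - 2)^2)/(6*d^4 + 9*d^3 + 10*d^2 - 2*d - 4)^3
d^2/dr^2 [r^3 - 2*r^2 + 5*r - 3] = 6*r - 4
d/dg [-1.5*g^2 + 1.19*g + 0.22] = 1.19 - 3.0*g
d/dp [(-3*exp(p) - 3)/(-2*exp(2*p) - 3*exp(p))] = 3*(-2*exp(2*p) - 4*exp(p) - 3)*exp(-p)/(4*exp(2*p) + 12*exp(p) + 9)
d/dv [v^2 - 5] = 2*v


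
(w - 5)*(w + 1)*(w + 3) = w^3 - w^2 - 17*w - 15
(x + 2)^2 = x^2 + 4*x + 4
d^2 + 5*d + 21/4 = (d + 3/2)*(d + 7/2)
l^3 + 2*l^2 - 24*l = l*(l - 4)*(l + 6)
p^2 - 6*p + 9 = (p - 3)^2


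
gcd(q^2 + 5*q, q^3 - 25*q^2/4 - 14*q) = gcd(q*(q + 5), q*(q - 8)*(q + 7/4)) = q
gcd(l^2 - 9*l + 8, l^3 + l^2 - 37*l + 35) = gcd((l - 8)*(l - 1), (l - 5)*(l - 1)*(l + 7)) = l - 1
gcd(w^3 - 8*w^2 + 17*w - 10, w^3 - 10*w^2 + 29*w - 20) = w^2 - 6*w + 5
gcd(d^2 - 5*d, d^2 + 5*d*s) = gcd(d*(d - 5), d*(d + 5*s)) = d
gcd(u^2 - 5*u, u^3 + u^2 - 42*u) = u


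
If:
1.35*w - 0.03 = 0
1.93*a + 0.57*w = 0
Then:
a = -0.01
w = 0.02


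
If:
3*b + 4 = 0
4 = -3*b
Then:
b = -4/3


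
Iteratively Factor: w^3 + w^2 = (w)*(w^2 + w) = w*(w + 1)*(w)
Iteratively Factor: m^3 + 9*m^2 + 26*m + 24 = (m + 2)*(m^2 + 7*m + 12) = (m + 2)*(m + 3)*(m + 4)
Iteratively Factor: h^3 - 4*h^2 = (h)*(h^2 - 4*h) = h^2*(h - 4)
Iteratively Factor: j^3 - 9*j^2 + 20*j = (j)*(j^2 - 9*j + 20) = j*(j - 5)*(j - 4)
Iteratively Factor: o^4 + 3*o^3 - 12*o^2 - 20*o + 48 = (o + 3)*(o^3 - 12*o + 16) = (o - 2)*(o + 3)*(o^2 + 2*o - 8) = (o - 2)*(o + 3)*(o + 4)*(o - 2)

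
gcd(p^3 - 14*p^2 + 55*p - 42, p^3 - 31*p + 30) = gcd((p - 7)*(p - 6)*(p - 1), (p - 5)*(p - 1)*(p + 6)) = p - 1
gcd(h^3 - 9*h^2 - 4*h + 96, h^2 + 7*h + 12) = h + 3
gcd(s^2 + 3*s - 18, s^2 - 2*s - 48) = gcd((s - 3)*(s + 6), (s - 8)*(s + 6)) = s + 6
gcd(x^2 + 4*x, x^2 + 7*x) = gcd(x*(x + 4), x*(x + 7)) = x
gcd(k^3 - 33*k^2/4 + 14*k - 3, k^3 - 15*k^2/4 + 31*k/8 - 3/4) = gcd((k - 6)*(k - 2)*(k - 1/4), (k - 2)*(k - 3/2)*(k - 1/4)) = k^2 - 9*k/4 + 1/2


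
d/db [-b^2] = -2*b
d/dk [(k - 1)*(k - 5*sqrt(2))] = 2*k - 5*sqrt(2) - 1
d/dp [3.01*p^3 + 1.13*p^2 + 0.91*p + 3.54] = 9.03*p^2 + 2.26*p + 0.91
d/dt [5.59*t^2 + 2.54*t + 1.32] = 11.18*t + 2.54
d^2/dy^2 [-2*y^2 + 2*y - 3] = -4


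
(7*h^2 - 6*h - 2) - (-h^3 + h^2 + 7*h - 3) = h^3 + 6*h^2 - 13*h + 1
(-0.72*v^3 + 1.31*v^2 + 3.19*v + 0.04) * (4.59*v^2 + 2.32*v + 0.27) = -3.3048*v^5 + 4.3425*v^4 + 17.4869*v^3 + 7.9381*v^2 + 0.9541*v + 0.0108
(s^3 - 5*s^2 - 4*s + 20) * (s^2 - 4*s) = s^5 - 9*s^4 + 16*s^3 + 36*s^2 - 80*s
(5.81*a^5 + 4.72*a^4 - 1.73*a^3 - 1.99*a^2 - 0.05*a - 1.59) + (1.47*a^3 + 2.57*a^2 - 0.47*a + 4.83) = 5.81*a^5 + 4.72*a^4 - 0.26*a^3 + 0.58*a^2 - 0.52*a + 3.24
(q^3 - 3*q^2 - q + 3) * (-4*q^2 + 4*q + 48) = -4*q^5 + 16*q^4 + 40*q^3 - 160*q^2 - 36*q + 144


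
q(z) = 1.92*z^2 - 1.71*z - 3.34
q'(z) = 3.84*z - 1.71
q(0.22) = -3.62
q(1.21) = -2.60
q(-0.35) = -2.51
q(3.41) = 13.15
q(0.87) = -3.37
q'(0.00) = -1.71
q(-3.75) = 30.07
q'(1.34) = 3.44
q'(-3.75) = -16.11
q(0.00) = -3.34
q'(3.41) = 11.38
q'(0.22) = -0.87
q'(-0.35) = -3.05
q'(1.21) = 2.94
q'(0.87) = 1.63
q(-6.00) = 76.04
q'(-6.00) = -24.75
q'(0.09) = -1.36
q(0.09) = -3.48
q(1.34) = -2.18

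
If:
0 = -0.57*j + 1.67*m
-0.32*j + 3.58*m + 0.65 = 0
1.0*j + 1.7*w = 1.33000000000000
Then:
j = -0.72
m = -0.25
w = 1.21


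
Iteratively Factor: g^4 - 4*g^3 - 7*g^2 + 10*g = (g + 2)*(g^3 - 6*g^2 + 5*g) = (g - 1)*(g + 2)*(g^2 - 5*g) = g*(g - 1)*(g + 2)*(g - 5)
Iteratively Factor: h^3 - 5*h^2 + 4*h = (h - 4)*(h^2 - h) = (h - 4)*(h - 1)*(h)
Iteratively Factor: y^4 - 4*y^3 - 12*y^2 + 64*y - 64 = (y - 2)*(y^3 - 2*y^2 - 16*y + 32) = (y - 2)^2*(y^2 - 16) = (y - 2)^2*(y + 4)*(y - 4)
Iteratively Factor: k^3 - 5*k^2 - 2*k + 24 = (k - 3)*(k^2 - 2*k - 8) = (k - 4)*(k - 3)*(k + 2)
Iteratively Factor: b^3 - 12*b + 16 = (b + 4)*(b^2 - 4*b + 4) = (b - 2)*(b + 4)*(b - 2)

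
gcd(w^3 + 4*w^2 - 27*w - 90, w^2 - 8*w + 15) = w - 5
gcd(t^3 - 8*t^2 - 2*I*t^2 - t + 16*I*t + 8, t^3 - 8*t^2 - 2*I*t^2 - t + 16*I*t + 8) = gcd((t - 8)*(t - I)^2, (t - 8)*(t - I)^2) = t^3 + t^2*(-8 - 2*I) + t*(-1 + 16*I) + 8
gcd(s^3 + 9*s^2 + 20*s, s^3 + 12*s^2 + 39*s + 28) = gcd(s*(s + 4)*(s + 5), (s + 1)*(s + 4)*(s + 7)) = s + 4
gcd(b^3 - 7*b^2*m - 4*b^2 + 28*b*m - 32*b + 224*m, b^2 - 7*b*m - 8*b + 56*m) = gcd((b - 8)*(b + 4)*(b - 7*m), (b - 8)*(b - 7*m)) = b^2 - 7*b*m - 8*b + 56*m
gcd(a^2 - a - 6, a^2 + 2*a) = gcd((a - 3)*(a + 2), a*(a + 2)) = a + 2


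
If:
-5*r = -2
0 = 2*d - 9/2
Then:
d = 9/4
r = 2/5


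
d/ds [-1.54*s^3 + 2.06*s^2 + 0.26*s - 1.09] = -4.62*s^2 + 4.12*s + 0.26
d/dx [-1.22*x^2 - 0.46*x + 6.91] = -2.44*x - 0.46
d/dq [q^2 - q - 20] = 2*q - 1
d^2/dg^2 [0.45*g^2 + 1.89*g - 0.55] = 0.900000000000000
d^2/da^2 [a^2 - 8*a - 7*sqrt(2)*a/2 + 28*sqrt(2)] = 2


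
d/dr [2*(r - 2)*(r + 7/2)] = 4*r + 3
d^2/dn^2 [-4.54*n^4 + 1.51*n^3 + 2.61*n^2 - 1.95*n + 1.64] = -54.48*n^2 + 9.06*n + 5.22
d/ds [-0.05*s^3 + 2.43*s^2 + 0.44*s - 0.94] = -0.15*s^2 + 4.86*s + 0.44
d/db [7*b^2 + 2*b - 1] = 14*b + 2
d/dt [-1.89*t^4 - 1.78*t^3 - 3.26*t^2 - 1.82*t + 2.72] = -7.56*t^3 - 5.34*t^2 - 6.52*t - 1.82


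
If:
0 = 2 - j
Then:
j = 2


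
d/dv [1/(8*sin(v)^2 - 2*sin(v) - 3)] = 2*(1 - 8*sin(v))*cos(v)/(-8*sin(v)^2 + 2*sin(v) + 3)^2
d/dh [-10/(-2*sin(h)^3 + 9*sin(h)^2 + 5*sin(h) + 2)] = 10*(-6*sin(h)^2 + 18*sin(h) + 5)*cos(h)/(-2*sin(h)^3 + 9*sin(h)^2 + 5*sin(h) + 2)^2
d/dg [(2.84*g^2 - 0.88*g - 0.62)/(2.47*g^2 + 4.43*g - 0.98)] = (14.7548*g^2 - 2.5036*g + 3.609)/(6.1009*g^4 + 21.8842*g^3 + 14.7837*g^2 - 8.6828*g + 0.9604)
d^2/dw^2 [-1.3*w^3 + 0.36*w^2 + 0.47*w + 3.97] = 0.72 - 7.8*w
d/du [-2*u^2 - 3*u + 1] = -4*u - 3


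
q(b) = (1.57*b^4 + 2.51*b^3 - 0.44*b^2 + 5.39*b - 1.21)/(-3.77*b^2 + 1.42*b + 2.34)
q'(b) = (7.54*b - 1.42)*(1.57*b^4 + 2.51*b^3 - 0.44*b^2 + 5.39*b - 1.21)/(-3.77*b^2 + 1.42*b + 2.34)^2 + (6.28*b^3 + 7.53*b^2 - 0.88*b + 5.39)/(-3.77*b^2 + 1.42*b + 2.34)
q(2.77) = -6.89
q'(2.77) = -2.65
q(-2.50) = -0.19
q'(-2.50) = 1.60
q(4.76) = -14.30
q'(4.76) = -4.67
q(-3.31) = -1.68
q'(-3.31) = 2.12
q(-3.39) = -1.86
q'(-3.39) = 2.18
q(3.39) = -8.77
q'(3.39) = -3.37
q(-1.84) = 0.79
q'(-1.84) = 1.43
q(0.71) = 2.55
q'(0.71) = 14.40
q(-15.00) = -81.67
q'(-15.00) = 11.68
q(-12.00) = -50.38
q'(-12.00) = 9.19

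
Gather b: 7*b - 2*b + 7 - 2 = 5*b + 5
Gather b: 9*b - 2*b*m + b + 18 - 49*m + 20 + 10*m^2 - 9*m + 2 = b*(10 - 2*m) + 10*m^2 - 58*m + 40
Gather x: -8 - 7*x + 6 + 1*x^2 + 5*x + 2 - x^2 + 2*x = 0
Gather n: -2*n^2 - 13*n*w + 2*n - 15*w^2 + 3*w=-2*n^2 + n*(2 - 13*w) - 15*w^2 + 3*w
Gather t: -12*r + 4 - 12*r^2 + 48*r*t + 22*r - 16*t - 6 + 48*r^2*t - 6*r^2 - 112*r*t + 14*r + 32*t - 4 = -18*r^2 + 24*r + t*(48*r^2 - 64*r + 16) - 6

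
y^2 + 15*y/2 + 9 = (y + 3/2)*(y + 6)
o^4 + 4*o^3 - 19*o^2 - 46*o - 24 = (o - 4)*(o + 1)^2*(o + 6)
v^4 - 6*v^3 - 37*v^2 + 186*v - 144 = (v - 8)*(v - 3)*(v - 1)*(v + 6)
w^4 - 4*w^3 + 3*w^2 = w^2*(w - 3)*(w - 1)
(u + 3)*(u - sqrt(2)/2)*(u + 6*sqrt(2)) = u^3 + 3*u^2 + 11*sqrt(2)*u^2/2 - 6*u + 33*sqrt(2)*u/2 - 18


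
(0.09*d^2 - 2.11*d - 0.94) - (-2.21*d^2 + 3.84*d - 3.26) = 2.3*d^2 - 5.95*d + 2.32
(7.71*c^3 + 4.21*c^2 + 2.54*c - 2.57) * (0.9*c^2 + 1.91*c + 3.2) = 6.939*c^5 + 18.5151*c^4 + 34.9991*c^3 + 16.0104*c^2 + 3.2193*c - 8.224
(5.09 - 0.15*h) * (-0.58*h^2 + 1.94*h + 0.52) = 0.087*h^3 - 3.2432*h^2 + 9.7966*h + 2.6468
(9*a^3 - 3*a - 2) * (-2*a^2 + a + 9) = -18*a^5 + 9*a^4 + 87*a^3 + a^2 - 29*a - 18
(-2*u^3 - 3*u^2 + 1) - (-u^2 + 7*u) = -2*u^3 - 2*u^2 - 7*u + 1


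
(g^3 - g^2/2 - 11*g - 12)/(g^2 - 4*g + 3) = (g^3 - g^2/2 - 11*g - 12)/(g^2 - 4*g + 3)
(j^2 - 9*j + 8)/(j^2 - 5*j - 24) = (j - 1)/(j + 3)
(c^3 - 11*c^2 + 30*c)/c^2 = c - 11 + 30/c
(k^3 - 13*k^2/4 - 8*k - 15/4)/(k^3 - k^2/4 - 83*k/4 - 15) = (k + 1)/(k + 4)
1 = 1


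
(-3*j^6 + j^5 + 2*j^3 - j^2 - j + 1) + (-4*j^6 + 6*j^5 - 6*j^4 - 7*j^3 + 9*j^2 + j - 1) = -7*j^6 + 7*j^5 - 6*j^4 - 5*j^3 + 8*j^2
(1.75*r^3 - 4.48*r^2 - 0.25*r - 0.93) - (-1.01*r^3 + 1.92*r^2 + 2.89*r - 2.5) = 2.76*r^3 - 6.4*r^2 - 3.14*r + 1.57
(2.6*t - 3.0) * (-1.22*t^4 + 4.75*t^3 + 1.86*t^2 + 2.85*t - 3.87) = -3.172*t^5 + 16.01*t^4 - 9.414*t^3 + 1.83*t^2 - 18.612*t + 11.61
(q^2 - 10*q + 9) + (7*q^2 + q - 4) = 8*q^2 - 9*q + 5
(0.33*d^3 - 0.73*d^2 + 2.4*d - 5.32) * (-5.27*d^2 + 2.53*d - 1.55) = -1.7391*d^5 + 4.682*d^4 - 15.0064*d^3 + 35.2399*d^2 - 17.1796*d + 8.246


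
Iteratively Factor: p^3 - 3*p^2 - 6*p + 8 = (p - 4)*(p^2 + p - 2) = (p - 4)*(p + 2)*(p - 1)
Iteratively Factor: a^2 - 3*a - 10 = (a - 5)*(a + 2)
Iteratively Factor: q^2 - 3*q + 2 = (q - 2)*(q - 1)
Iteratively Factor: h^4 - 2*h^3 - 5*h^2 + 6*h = (h - 1)*(h^3 - h^2 - 6*h) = (h - 1)*(h + 2)*(h^2 - 3*h) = (h - 3)*(h - 1)*(h + 2)*(h)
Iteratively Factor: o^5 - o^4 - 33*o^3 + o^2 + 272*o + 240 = (o + 4)*(o^4 - 5*o^3 - 13*o^2 + 53*o + 60) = (o - 4)*(o + 4)*(o^3 - o^2 - 17*o - 15) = (o - 4)*(o + 3)*(o + 4)*(o^2 - 4*o - 5) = (o - 4)*(o + 1)*(o + 3)*(o + 4)*(o - 5)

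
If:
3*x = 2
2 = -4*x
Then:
No Solution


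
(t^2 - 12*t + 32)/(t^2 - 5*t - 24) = (t - 4)/(t + 3)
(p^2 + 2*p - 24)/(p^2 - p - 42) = (p - 4)/(p - 7)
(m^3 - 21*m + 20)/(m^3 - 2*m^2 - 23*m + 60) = (m - 1)/(m - 3)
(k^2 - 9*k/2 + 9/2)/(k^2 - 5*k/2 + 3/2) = (k - 3)/(k - 1)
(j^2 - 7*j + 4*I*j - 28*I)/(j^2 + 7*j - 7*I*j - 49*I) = (j^2 + j*(-7 + 4*I) - 28*I)/(j^2 + 7*j*(1 - I) - 49*I)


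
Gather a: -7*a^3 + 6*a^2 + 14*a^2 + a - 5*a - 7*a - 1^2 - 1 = -7*a^3 + 20*a^2 - 11*a - 2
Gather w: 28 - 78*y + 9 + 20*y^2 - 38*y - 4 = 20*y^2 - 116*y + 33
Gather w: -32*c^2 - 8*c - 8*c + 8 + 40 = -32*c^2 - 16*c + 48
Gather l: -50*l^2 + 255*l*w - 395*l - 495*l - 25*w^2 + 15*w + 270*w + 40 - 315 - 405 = -50*l^2 + l*(255*w - 890) - 25*w^2 + 285*w - 680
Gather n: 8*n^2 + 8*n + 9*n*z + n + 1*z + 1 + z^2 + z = 8*n^2 + n*(9*z + 9) + z^2 + 2*z + 1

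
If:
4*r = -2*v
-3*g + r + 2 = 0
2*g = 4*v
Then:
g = 8/13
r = -2/13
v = 4/13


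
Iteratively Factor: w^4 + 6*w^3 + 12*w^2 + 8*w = (w)*(w^3 + 6*w^2 + 12*w + 8) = w*(w + 2)*(w^2 + 4*w + 4) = w*(w + 2)^2*(w + 2)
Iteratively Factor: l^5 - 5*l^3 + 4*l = (l + 1)*(l^4 - l^3 - 4*l^2 + 4*l) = (l - 2)*(l + 1)*(l^3 + l^2 - 2*l) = (l - 2)*(l - 1)*(l + 1)*(l^2 + 2*l) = (l - 2)*(l - 1)*(l + 1)*(l + 2)*(l)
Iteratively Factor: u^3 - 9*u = (u)*(u^2 - 9) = u*(u - 3)*(u + 3)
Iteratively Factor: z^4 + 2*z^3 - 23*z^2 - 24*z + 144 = (z + 4)*(z^3 - 2*z^2 - 15*z + 36) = (z + 4)^2*(z^2 - 6*z + 9) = (z - 3)*(z + 4)^2*(z - 3)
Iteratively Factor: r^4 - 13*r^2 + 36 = (r - 3)*(r^3 + 3*r^2 - 4*r - 12) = (r - 3)*(r - 2)*(r^2 + 5*r + 6) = (r - 3)*(r - 2)*(r + 3)*(r + 2)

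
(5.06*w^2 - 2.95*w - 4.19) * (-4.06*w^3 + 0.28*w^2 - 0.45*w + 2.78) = -20.5436*w^5 + 13.3938*w^4 + 13.9084*w^3 + 14.2211*w^2 - 6.3155*w - 11.6482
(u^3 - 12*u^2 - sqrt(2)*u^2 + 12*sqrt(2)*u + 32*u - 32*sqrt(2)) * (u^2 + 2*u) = u^5 - 10*u^4 - sqrt(2)*u^4 + 8*u^3 + 10*sqrt(2)*u^3 - 8*sqrt(2)*u^2 + 64*u^2 - 64*sqrt(2)*u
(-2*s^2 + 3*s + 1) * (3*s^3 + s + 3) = -6*s^5 + 9*s^4 + s^3 - 3*s^2 + 10*s + 3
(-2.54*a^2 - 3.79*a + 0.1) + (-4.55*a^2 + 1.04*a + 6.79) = -7.09*a^2 - 2.75*a + 6.89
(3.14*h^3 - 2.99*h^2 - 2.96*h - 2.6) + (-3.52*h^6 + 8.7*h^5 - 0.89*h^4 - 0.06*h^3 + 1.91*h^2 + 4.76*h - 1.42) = -3.52*h^6 + 8.7*h^5 - 0.89*h^4 + 3.08*h^3 - 1.08*h^2 + 1.8*h - 4.02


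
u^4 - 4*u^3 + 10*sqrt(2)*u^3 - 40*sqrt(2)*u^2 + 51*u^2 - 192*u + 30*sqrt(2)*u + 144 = (u - 3)*(u - 1)*(u + 4*sqrt(2))*(u + 6*sqrt(2))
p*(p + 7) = p^2 + 7*p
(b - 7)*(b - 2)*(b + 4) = b^3 - 5*b^2 - 22*b + 56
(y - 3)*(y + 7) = y^2 + 4*y - 21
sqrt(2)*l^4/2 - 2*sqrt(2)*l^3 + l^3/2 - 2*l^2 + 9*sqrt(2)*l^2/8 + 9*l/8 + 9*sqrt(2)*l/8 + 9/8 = (l - 3)*(l - 3/2)*(l + 1/2)*(sqrt(2)*l/2 + 1/2)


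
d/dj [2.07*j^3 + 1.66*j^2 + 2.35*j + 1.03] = 6.21*j^2 + 3.32*j + 2.35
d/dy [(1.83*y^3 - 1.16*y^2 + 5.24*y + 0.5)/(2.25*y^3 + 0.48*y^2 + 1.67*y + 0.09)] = (3.4884*y^4 - 17.4678*y^3 - 7.3333*y^2 - 0.688800000000001*y - 0.3634)/(5.0625*y^6 + 2.16*y^5 + 7.7454*y^4 + 2.0082*y^3 + 2.8753*y^2 + 0.3006*y + 0.0081)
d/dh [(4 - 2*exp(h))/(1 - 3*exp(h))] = 10*exp(h)/(3*exp(h) - 1)^2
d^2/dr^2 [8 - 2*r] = 0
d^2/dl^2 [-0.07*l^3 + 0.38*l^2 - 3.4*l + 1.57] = 0.76 - 0.42*l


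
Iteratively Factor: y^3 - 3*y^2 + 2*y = (y - 2)*(y^2 - y) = y*(y - 2)*(y - 1)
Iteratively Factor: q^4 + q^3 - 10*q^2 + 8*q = (q + 4)*(q^3 - 3*q^2 + 2*q) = (q - 2)*(q + 4)*(q^2 - q) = q*(q - 2)*(q + 4)*(q - 1)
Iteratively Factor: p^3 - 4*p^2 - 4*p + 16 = (p - 4)*(p^2 - 4) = (p - 4)*(p - 2)*(p + 2)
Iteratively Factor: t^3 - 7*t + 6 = (t - 1)*(t^2 + t - 6) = (t - 2)*(t - 1)*(t + 3)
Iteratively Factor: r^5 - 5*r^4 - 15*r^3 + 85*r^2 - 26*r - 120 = (r - 3)*(r^4 - 2*r^3 - 21*r^2 + 22*r + 40) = (r - 3)*(r + 1)*(r^3 - 3*r^2 - 18*r + 40) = (r - 3)*(r + 1)*(r + 4)*(r^2 - 7*r + 10) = (r - 3)*(r - 2)*(r + 1)*(r + 4)*(r - 5)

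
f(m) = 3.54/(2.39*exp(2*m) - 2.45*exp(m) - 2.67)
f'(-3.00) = 0.05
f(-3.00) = -1.27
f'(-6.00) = 0.00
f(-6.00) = -1.32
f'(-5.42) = 0.01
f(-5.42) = -1.32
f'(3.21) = -0.01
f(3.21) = 0.00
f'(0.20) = -3.33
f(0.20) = -1.69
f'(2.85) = -0.01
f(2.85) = 0.01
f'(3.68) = -0.00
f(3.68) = 0.00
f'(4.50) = -0.00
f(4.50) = 0.00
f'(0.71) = -10.49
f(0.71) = 1.58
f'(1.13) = -0.85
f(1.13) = 0.28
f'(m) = 3.54*(-4.78*exp(2*m) + 2.45*exp(m))/(2.39*exp(2*m) - 2.45*exp(m) - 2.67)^2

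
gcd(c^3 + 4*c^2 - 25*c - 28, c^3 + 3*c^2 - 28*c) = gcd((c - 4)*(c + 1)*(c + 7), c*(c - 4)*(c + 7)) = c^2 + 3*c - 28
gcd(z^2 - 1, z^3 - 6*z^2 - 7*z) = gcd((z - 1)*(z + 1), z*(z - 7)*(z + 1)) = z + 1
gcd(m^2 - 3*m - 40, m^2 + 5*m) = m + 5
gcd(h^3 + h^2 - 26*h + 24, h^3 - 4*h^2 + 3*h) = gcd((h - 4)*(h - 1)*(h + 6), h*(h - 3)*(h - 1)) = h - 1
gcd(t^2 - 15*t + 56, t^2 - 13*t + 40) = t - 8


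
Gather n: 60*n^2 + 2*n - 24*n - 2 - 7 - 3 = 60*n^2 - 22*n - 12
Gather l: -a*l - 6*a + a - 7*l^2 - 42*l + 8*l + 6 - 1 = -5*a - 7*l^2 + l*(-a - 34) + 5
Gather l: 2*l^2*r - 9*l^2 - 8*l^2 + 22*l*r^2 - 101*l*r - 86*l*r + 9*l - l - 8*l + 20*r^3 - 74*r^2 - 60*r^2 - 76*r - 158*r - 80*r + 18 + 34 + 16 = l^2*(2*r - 17) + l*(22*r^2 - 187*r) + 20*r^3 - 134*r^2 - 314*r + 68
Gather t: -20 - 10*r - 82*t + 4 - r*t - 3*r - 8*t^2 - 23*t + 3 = -13*r - 8*t^2 + t*(-r - 105) - 13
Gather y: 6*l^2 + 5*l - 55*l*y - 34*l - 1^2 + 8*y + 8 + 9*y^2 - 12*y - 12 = 6*l^2 - 29*l + 9*y^2 + y*(-55*l - 4) - 5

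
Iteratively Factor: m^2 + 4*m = (m + 4)*(m)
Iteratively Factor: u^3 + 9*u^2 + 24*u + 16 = (u + 4)*(u^2 + 5*u + 4) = (u + 1)*(u + 4)*(u + 4)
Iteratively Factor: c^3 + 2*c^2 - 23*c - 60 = (c + 4)*(c^2 - 2*c - 15) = (c + 3)*(c + 4)*(c - 5)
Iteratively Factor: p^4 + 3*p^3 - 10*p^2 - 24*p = (p)*(p^3 + 3*p^2 - 10*p - 24) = p*(p - 3)*(p^2 + 6*p + 8) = p*(p - 3)*(p + 2)*(p + 4)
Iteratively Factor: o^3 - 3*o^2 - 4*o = (o)*(o^2 - 3*o - 4) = o*(o + 1)*(o - 4)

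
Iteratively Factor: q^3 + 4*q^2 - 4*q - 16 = (q + 4)*(q^2 - 4) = (q + 2)*(q + 4)*(q - 2)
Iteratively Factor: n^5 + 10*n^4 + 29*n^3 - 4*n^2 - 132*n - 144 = (n + 3)*(n^4 + 7*n^3 + 8*n^2 - 28*n - 48) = (n + 2)*(n + 3)*(n^3 + 5*n^2 - 2*n - 24) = (n + 2)*(n + 3)*(n + 4)*(n^2 + n - 6) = (n - 2)*(n + 2)*(n + 3)*(n + 4)*(n + 3)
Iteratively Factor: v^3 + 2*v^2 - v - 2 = (v + 1)*(v^2 + v - 2) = (v - 1)*(v + 1)*(v + 2)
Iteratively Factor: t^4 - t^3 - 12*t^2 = (t)*(t^3 - t^2 - 12*t) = t*(t + 3)*(t^2 - 4*t) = t^2*(t + 3)*(t - 4)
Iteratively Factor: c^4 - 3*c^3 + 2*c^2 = (c)*(c^3 - 3*c^2 + 2*c) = c^2*(c^2 - 3*c + 2) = c^2*(c - 1)*(c - 2)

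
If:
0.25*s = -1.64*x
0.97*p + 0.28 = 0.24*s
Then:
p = -1.62309278350515*x - 0.288659793814433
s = -6.56*x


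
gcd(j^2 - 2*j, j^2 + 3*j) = j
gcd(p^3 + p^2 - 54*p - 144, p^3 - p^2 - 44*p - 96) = p^2 - 5*p - 24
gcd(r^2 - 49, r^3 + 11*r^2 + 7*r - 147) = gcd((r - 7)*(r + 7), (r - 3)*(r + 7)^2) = r + 7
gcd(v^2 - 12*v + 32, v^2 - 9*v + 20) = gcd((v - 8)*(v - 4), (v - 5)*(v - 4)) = v - 4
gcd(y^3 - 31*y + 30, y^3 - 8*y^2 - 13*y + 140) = y - 5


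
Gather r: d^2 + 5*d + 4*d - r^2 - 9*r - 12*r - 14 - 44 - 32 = d^2 + 9*d - r^2 - 21*r - 90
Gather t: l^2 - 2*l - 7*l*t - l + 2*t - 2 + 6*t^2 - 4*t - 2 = l^2 - 3*l + 6*t^2 + t*(-7*l - 2) - 4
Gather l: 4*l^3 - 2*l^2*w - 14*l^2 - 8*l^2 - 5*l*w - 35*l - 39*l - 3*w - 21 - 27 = 4*l^3 + l^2*(-2*w - 22) + l*(-5*w - 74) - 3*w - 48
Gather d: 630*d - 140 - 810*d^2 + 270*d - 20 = -810*d^2 + 900*d - 160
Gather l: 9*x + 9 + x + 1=10*x + 10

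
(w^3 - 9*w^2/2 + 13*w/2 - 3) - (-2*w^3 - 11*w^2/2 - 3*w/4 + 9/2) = 3*w^3 + w^2 + 29*w/4 - 15/2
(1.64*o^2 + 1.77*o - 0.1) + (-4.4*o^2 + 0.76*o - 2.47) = -2.76*o^2 + 2.53*o - 2.57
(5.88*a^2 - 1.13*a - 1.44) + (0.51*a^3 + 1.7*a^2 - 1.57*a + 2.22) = 0.51*a^3 + 7.58*a^2 - 2.7*a + 0.78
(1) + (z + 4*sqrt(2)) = z + 1 + 4*sqrt(2)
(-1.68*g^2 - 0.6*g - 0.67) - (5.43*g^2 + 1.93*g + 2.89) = -7.11*g^2 - 2.53*g - 3.56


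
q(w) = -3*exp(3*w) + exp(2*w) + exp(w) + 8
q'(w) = -9*exp(3*w) + 2*exp(2*w) + exp(w)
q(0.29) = 3.96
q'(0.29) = -16.57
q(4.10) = -655378.68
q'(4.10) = -1969921.66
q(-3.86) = 8.02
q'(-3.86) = 0.02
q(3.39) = -77406.50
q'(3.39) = -233182.89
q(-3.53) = 8.03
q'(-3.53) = 0.03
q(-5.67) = 8.00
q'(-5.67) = 0.00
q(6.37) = -597365919.99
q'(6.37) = -1792440075.62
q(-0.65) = 8.37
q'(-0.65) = -0.21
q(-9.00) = 8.00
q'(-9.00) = 0.00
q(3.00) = -23877.74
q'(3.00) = -72100.81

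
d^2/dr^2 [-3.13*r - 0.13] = 0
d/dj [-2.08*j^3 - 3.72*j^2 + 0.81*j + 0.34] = -6.24*j^2 - 7.44*j + 0.81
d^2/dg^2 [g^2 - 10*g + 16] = 2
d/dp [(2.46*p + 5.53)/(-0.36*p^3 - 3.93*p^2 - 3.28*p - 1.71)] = (1.7712*p^3 + 15.6402*p^2 + 43.4658*p + 13.9318)/(0.1296*p^6 + 2.8296*p^5 + 17.8065*p^4 + 27.012*p^3 + 24.199*p^2 + 11.2176*p + 2.9241)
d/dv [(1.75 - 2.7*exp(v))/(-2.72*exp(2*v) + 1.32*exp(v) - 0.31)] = (-7.344*exp(2*v) + 9.52*exp(v) - 1.473)*exp(v)/(7.3984*exp(4*v) - 7.1808*exp(3*v) + 3.4288*exp(2*v) - 0.8184*exp(v) + 0.0961)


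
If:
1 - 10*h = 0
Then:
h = 1/10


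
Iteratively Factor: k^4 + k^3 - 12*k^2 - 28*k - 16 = (k - 4)*(k^3 + 5*k^2 + 8*k + 4) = (k - 4)*(k + 2)*(k^2 + 3*k + 2) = (k - 4)*(k + 2)^2*(k + 1)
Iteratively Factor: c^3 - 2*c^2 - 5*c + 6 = (c - 1)*(c^2 - c - 6) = (c - 1)*(c + 2)*(c - 3)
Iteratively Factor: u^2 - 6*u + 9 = (u - 3)*(u - 3)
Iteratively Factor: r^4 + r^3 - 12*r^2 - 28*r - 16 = (r + 2)*(r^3 - r^2 - 10*r - 8) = (r - 4)*(r + 2)*(r^2 + 3*r + 2) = (r - 4)*(r + 1)*(r + 2)*(r + 2)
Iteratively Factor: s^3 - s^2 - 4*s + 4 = (s + 2)*(s^2 - 3*s + 2) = (s - 1)*(s + 2)*(s - 2)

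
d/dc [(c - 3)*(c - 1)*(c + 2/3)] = 3*c^2 - 20*c/3 + 1/3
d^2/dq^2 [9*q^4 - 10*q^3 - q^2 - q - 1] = 108*q^2 - 60*q - 2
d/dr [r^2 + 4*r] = 2*r + 4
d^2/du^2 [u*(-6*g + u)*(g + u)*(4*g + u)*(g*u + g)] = 2*g*(-24*g^3 - 78*g^2*u - 26*g^2 - 6*g*u^2 - 3*g*u + 10*u^3 + 6*u^2)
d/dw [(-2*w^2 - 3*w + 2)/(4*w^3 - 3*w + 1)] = (2*w^2 + 8*w + 3)/(4*w^4 + 4*w^3 - 3*w^2 - 2*w + 1)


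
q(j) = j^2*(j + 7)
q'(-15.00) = 465.00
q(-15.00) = -1800.00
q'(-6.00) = 24.00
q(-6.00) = 36.00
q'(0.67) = 10.73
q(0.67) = 3.44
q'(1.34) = 24.15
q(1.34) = 14.98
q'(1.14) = 19.86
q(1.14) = 10.58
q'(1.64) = 31.03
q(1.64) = 23.24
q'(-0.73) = -8.62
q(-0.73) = 3.34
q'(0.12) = 1.72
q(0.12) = 0.10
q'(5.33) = 159.85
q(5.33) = 350.28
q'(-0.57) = -7.01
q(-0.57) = 2.09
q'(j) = j^2 + 2*j*(j + 7) = j*(3*j + 14)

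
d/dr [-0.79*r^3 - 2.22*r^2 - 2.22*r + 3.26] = -2.37*r^2 - 4.44*r - 2.22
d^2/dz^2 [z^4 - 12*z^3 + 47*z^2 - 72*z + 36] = 12*z^2 - 72*z + 94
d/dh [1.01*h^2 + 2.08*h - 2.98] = 2.02*h + 2.08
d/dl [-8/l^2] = 16/l^3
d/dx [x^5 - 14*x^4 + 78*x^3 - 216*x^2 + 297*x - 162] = 5*x^4 - 56*x^3 + 234*x^2 - 432*x + 297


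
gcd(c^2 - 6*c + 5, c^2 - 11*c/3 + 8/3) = c - 1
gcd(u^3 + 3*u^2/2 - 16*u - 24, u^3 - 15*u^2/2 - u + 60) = u - 4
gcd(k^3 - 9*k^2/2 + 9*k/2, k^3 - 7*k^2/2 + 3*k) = k^2 - 3*k/2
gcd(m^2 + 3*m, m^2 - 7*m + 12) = 1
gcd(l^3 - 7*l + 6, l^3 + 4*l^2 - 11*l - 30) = 1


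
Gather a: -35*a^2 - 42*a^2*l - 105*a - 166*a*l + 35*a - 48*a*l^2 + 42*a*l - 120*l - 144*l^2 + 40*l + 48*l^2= a^2*(-42*l - 35) + a*(-48*l^2 - 124*l - 70) - 96*l^2 - 80*l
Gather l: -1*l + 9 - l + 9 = 18 - 2*l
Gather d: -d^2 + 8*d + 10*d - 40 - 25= -d^2 + 18*d - 65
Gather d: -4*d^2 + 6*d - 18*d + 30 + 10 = -4*d^2 - 12*d + 40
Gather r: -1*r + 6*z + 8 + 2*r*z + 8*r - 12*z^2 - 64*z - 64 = r*(2*z + 7) - 12*z^2 - 58*z - 56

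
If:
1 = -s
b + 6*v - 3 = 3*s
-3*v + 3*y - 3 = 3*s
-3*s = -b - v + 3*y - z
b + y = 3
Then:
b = 18/5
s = -1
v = -3/5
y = -3/5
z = -39/5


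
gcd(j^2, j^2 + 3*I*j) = j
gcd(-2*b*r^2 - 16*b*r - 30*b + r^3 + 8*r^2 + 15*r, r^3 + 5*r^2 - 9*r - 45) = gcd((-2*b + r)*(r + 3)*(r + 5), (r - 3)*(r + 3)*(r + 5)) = r^2 + 8*r + 15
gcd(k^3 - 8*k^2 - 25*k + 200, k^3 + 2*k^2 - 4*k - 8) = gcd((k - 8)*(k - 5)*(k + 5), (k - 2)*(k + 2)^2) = 1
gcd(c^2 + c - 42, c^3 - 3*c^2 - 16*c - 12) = c - 6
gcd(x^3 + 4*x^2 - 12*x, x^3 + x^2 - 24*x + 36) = x^2 + 4*x - 12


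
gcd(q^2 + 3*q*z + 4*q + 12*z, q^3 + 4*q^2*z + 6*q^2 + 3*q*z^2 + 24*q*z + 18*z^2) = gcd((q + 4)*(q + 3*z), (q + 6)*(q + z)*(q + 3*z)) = q + 3*z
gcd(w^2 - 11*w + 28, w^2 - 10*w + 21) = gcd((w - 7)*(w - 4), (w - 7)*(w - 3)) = w - 7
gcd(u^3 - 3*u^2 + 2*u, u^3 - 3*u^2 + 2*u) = u^3 - 3*u^2 + 2*u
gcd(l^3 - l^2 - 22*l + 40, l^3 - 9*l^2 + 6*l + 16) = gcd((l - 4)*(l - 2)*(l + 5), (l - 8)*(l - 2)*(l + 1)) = l - 2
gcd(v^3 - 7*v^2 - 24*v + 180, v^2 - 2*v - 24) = v - 6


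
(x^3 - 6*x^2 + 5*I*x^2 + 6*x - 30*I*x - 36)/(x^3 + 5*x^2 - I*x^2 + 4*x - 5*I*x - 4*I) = (x^2 + 6*x*(-1 + I) - 36*I)/(x^2 + 5*x + 4)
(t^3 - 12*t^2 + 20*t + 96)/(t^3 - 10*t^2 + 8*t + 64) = (t - 6)/(t - 4)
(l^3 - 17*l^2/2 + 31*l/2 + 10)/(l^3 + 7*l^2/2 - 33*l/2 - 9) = (l^2 - 9*l + 20)/(l^2 + 3*l - 18)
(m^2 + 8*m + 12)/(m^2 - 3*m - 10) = (m + 6)/(m - 5)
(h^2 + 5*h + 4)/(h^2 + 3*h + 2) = (h + 4)/(h + 2)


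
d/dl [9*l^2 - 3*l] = 18*l - 3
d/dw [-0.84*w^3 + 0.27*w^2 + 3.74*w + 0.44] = -2.52*w^2 + 0.54*w + 3.74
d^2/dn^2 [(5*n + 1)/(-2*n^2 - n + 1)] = 2*(-(4*n + 1)^2*(5*n + 1) + (30*n + 7)*(2*n^2 + n - 1))/(2*n^2 + n - 1)^3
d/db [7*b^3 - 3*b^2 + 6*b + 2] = 21*b^2 - 6*b + 6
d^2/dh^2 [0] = 0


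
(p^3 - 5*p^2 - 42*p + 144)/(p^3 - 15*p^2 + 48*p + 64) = (p^2 + 3*p - 18)/(p^2 - 7*p - 8)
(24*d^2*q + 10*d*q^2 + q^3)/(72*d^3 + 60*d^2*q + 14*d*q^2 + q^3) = q*(4*d + q)/(12*d^2 + 8*d*q + q^2)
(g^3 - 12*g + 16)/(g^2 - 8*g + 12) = (g^2 + 2*g - 8)/(g - 6)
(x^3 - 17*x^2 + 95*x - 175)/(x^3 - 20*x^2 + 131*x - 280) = (x - 5)/(x - 8)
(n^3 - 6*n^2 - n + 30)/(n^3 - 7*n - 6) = (n - 5)/(n + 1)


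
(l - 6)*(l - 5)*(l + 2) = l^3 - 9*l^2 + 8*l + 60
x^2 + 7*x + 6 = (x + 1)*(x + 6)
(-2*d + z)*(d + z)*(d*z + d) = -2*d^3*z - 2*d^3 - d^2*z^2 - d^2*z + d*z^3 + d*z^2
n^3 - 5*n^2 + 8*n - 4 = (n - 2)^2*(n - 1)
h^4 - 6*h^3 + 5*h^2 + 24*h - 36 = (h - 3)^2*(h - 2)*(h + 2)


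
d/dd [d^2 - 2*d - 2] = 2*d - 2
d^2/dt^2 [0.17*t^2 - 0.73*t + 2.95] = 0.340000000000000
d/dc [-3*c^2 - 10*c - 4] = -6*c - 10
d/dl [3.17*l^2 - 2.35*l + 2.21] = 6.34*l - 2.35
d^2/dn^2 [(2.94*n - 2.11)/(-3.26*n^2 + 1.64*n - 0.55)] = (-(2.94*n - 2.11)*(6.52*n - 1.64)*(13.04*n - 3.28) + (57.5064*n - 23.4004)*(3.26*n^2 - 1.64*n + 0.55))/(3.26*n^2 - 1.64*n + 0.55)^3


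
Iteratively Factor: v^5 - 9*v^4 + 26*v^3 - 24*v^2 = (v - 4)*(v^4 - 5*v^3 + 6*v^2) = (v - 4)*(v - 3)*(v^3 - 2*v^2) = (v - 4)*(v - 3)*(v - 2)*(v^2) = v*(v - 4)*(v - 3)*(v - 2)*(v)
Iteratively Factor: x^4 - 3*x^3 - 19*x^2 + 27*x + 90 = (x - 5)*(x^3 + 2*x^2 - 9*x - 18) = (x - 5)*(x + 3)*(x^2 - x - 6) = (x - 5)*(x + 2)*(x + 3)*(x - 3)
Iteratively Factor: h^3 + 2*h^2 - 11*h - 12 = (h + 4)*(h^2 - 2*h - 3) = (h + 1)*(h + 4)*(h - 3)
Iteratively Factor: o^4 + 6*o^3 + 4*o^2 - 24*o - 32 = (o - 2)*(o^3 + 8*o^2 + 20*o + 16) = (o - 2)*(o + 4)*(o^2 + 4*o + 4) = (o - 2)*(o + 2)*(o + 4)*(o + 2)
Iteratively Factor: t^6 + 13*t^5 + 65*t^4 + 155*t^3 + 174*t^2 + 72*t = (t + 1)*(t^5 + 12*t^4 + 53*t^3 + 102*t^2 + 72*t) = (t + 1)*(t + 3)*(t^4 + 9*t^3 + 26*t^2 + 24*t) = (t + 1)*(t + 3)^2*(t^3 + 6*t^2 + 8*t) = t*(t + 1)*(t + 3)^2*(t^2 + 6*t + 8) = t*(t + 1)*(t + 3)^2*(t + 4)*(t + 2)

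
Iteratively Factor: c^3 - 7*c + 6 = (c + 3)*(c^2 - 3*c + 2) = (c - 2)*(c + 3)*(c - 1)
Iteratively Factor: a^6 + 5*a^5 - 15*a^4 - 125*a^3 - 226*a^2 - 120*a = (a + 4)*(a^5 + a^4 - 19*a^3 - 49*a^2 - 30*a) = (a + 3)*(a + 4)*(a^4 - 2*a^3 - 13*a^2 - 10*a) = (a + 1)*(a + 3)*(a + 4)*(a^3 - 3*a^2 - 10*a) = (a + 1)*(a + 2)*(a + 3)*(a + 4)*(a^2 - 5*a) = a*(a + 1)*(a + 2)*(a + 3)*(a + 4)*(a - 5)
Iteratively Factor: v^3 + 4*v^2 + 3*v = (v + 1)*(v^2 + 3*v) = (v + 1)*(v + 3)*(v)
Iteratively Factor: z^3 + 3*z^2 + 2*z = (z)*(z^2 + 3*z + 2) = z*(z + 2)*(z + 1)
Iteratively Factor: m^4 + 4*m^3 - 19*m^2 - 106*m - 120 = (m + 3)*(m^3 + m^2 - 22*m - 40) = (m + 2)*(m + 3)*(m^2 - m - 20) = (m + 2)*(m + 3)*(m + 4)*(m - 5)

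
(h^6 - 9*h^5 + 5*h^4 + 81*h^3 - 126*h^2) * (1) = h^6 - 9*h^5 + 5*h^4 + 81*h^3 - 126*h^2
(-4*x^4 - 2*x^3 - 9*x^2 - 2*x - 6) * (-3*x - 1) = 12*x^5 + 10*x^4 + 29*x^3 + 15*x^2 + 20*x + 6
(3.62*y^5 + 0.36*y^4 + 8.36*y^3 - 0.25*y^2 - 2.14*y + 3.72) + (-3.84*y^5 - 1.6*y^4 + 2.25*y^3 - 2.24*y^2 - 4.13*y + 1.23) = -0.22*y^5 - 1.24*y^4 + 10.61*y^3 - 2.49*y^2 - 6.27*y + 4.95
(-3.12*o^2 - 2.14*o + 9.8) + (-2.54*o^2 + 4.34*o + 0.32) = -5.66*o^2 + 2.2*o + 10.12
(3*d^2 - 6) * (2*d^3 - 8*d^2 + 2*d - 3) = 6*d^5 - 24*d^4 - 6*d^3 + 39*d^2 - 12*d + 18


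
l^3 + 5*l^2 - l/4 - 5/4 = (l - 1/2)*(l + 1/2)*(l + 5)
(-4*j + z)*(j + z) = -4*j^2 - 3*j*z + z^2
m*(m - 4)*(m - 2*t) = m^3 - 2*m^2*t - 4*m^2 + 8*m*t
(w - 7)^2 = w^2 - 14*w + 49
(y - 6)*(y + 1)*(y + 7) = y^3 + 2*y^2 - 41*y - 42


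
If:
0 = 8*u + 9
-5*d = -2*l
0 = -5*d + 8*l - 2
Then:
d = 2/15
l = 1/3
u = -9/8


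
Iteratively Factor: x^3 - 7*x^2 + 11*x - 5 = (x - 5)*(x^2 - 2*x + 1) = (x - 5)*(x - 1)*(x - 1)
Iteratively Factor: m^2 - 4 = (m + 2)*(m - 2)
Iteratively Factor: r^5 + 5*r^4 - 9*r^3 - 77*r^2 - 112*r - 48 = (r + 1)*(r^4 + 4*r^3 - 13*r^2 - 64*r - 48) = (r - 4)*(r + 1)*(r^3 + 8*r^2 + 19*r + 12) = (r - 4)*(r + 1)*(r + 3)*(r^2 + 5*r + 4) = (r - 4)*(r + 1)*(r + 3)*(r + 4)*(r + 1)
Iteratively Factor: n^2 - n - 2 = (n - 2)*(n + 1)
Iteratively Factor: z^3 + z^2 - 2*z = (z + 2)*(z^2 - z) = (z - 1)*(z + 2)*(z)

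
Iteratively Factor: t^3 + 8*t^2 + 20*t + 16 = (t + 2)*(t^2 + 6*t + 8) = (t + 2)^2*(t + 4)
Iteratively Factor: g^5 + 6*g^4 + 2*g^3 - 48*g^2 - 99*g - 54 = (g - 3)*(g^4 + 9*g^3 + 29*g^2 + 39*g + 18) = (g - 3)*(g + 1)*(g^3 + 8*g^2 + 21*g + 18) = (g - 3)*(g + 1)*(g + 2)*(g^2 + 6*g + 9) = (g - 3)*(g + 1)*(g + 2)*(g + 3)*(g + 3)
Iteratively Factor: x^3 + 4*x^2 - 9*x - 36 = (x - 3)*(x^2 + 7*x + 12) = (x - 3)*(x + 3)*(x + 4)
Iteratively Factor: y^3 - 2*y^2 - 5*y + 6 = (y + 2)*(y^2 - 4*y + 3) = (y - 3)*(y + 2)*(y - 1)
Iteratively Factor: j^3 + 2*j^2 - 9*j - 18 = (j + 3)*(j^2 - j - 6) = (j + 2)*(j + 3)*(j - 3)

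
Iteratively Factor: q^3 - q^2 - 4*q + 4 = (q - 2)*(q^2 + q - 2) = (q - 2)*(q - 1)*(q + 2)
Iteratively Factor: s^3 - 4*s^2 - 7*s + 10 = (s + 2)*(s^2 - 6*s + 5) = (s - 1)*(s + 2)*(s - 5)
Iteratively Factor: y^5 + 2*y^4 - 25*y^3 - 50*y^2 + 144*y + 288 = (y - 4)*(y^4 + 6*y^3 - y^2 - 54*y - 72) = (y - 4)*(y + 3)*(y^3 + 3*y^2 - 10*y - 24) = (y - 4)*(y + 2)*(y + 3)*(y^2 + y - 12) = (y - 4)*(y - 3)*(y + 2)*(y + 3)*(y + 4)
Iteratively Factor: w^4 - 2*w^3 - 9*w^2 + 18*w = (w - 3)*(w^3 + w^2 - 6*w) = (w - 3)*(w - 2)*(w^2 + 3*w) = w*(w - 3)*(w - 2)*(w + 3)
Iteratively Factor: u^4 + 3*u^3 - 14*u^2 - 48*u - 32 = (u - 4)*(u^3 + 7*u^2 + 14*u + 8) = (u - 4)*(u + 1)*(u^2 + 6*u + 8) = (u - 4)*(u + 1)*(u + 4)*(u + 2)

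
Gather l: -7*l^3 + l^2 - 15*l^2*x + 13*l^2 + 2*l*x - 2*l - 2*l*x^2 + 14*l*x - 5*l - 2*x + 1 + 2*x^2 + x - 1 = -7*l^3 + l^2*(14 - 15*x) + l*(-2*x^2 + 16*x - 7) + 2*x^2 - x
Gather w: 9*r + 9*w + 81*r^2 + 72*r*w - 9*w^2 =81*r^2 + 9*r - 9*w^2 + w*(72*r + 9)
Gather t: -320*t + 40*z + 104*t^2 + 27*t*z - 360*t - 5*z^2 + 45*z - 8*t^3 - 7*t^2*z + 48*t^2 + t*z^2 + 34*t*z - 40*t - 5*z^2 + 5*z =-8*t^3 + t^2*(152 - 7*z) + t*(z^2 + 61*z - 720) - 10*z^2 + 90*z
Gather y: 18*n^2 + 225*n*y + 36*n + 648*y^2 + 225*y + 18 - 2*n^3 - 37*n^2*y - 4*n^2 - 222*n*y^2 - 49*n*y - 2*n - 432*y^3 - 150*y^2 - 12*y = -2*n^3 + 14*n^2 + 34*n - 432*y^3 + y^2*(498 - 222*n) + y*(-37*n^2 + 176*n + 213) + 18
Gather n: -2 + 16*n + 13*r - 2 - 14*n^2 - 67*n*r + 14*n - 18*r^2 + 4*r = -14*n^2 + n*(30 - 67*r) - 18*r^2 + 17*r - 4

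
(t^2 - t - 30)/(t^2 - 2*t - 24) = (t + 5)/(t + 4)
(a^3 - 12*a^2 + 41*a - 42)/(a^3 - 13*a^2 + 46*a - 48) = (a - 7)/(a - 8)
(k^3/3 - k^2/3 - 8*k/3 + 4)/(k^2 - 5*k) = (k^3 - k^2 - 8*k + 12)/(3*k*(k - 5))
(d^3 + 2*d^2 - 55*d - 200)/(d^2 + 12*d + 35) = (d^2 - 3*d - 40)/(d + 7)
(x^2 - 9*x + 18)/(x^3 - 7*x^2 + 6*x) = (x - 3)/(x*(x - 1))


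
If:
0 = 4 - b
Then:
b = 4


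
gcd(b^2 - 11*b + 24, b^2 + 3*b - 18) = b - 3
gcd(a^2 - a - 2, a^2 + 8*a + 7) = a + 1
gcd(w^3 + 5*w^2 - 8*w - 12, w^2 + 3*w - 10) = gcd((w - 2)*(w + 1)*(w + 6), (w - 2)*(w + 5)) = w - 2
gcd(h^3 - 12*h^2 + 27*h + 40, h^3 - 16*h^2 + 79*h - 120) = h^2 - 13*h + 40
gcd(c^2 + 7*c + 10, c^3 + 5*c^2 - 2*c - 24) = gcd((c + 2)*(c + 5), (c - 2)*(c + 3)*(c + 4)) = 1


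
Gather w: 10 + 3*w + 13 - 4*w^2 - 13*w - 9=-4*w^2 - 10*w + 14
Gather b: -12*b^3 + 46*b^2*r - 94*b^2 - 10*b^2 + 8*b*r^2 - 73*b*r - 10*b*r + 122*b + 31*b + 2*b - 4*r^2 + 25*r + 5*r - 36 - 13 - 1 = -12*b^3 + b^2*(46*r - 104) + b*(8*r^2 - 83*r + 155) - 4*r^2 + 30*r - 50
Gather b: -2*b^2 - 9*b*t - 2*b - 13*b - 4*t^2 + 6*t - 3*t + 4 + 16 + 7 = -2*b^2 + b*(-9*t - 15) - 4*t^2 + 3*t + 27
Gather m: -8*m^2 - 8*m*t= -8*m^2 - 8*m*t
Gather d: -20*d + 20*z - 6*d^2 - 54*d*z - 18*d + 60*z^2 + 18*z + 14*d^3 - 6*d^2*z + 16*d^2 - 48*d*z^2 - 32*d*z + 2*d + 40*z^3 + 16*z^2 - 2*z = 14*d^3 + d^2*(10 - 6*z) + d*(-48*z^2 - 86*z - 36) + 40*z^3 + 76*z^2 + 36*z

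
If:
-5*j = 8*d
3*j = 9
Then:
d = -15/8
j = 3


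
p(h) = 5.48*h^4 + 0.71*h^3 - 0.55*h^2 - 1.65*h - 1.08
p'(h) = 21.92*h^3 + 2.13*h^2 - 1.1*h - 1.65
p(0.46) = -1.64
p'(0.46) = 0.43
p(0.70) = -0.95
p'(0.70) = 6.14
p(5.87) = 6620.17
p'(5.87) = 4498.87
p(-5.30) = 4210.50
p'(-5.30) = -3199.37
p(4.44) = 2172.57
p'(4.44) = 1954.08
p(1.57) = 31.02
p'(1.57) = 86.70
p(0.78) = -0.34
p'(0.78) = 9.19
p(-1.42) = 20.40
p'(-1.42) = -58.56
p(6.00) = 7224.66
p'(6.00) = 4803.15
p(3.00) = 452.07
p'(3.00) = 606.06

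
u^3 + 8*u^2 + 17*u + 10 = (u + 1)*(u + 2)*(u + 5)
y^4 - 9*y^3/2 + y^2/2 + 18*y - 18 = (y - 3)*(y - 2)*(y - 3/2)*(y + 2)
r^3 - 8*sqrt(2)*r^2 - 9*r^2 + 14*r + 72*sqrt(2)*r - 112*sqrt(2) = (r - 7)*(r - 2)*(r - 8*sqrt(2))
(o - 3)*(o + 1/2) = o^2 - 5*o/2 - 3/2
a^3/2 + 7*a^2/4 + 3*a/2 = a*(a/2 + 1)*(a + 3/2)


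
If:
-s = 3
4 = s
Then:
No Solution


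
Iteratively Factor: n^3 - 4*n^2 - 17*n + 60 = (n + 4)*(n^2 - 8*n + 15) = (n - 3)*(n + 4)*(n - 5)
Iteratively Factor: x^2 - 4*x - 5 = (x + 1)*(x - 5)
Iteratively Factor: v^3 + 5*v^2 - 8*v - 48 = (v + 4)*(v^2 + v - 12) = (v - 3)*(v + 4)*(v + 4)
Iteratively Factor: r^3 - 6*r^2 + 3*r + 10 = (r - 2)*(r^2 - 4*r - 5) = (r - 5)*(r - 2)*(r + 1)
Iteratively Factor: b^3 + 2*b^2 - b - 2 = (b + 2)*(b^2 - 1) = (b + 1)*(b + 2)*(b - 1)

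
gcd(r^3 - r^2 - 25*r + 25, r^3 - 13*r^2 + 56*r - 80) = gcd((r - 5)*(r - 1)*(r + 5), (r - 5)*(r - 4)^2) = r - 5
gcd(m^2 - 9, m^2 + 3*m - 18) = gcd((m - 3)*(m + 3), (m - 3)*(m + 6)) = m - 3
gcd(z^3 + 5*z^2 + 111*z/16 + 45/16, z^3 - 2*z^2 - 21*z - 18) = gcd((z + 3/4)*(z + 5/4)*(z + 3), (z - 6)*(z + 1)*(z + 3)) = z + 3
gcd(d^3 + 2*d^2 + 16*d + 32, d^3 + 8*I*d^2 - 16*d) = d + 4*I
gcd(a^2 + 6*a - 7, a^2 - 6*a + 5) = a - 1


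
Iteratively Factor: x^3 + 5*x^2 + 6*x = (x + 3)*(x^2 + 2*x) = (x + 2)*(x + 3)*(x)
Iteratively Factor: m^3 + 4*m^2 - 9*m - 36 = (m + 4)*(m^2 - 9) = (m - 3)*(m + 4)*(m + 3)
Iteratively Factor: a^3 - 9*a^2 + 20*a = (a - 5)*(a^2 - 4*a) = a*(a - 5)*(a - 4)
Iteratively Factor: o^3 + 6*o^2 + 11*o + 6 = (o + 1)*(o^2 + 5*o + 6) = (o + 1)*(o + 2)*(o + 3)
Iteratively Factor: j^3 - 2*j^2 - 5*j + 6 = (j - 1)*(j^2 - j - 6) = (j - 3)*(j - 1)*(j + 2)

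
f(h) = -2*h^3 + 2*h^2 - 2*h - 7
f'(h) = -6*h^2 + 4*h - 2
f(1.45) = -11.79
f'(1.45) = -8.82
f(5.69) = -322.07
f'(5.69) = -173.50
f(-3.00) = 71.00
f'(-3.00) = -68.00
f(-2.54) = 43.76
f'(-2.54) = -50.87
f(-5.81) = 464.38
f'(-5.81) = -227.78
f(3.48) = -74.03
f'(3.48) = -60.74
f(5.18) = -241.68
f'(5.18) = -142.27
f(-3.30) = 93.25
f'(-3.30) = -80.54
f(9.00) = -1321.00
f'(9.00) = -452.00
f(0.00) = -7.00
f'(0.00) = -2.00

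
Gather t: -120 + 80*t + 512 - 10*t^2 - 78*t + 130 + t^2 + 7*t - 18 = -9*t^2 + 9*t + 504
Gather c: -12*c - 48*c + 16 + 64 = 80 - 60*c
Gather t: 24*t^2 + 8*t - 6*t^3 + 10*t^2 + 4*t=-6*t^3 + 34*t^2 + 12*t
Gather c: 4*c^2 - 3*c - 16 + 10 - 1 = 4*c^2 - 3*c - 7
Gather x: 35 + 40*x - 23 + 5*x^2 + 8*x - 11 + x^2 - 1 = 6*x^2 + 48*x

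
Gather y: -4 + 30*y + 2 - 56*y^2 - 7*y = -56*y^2 + 23*y - 2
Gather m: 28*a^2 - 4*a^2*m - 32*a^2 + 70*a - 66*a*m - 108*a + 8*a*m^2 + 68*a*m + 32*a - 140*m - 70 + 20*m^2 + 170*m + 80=-4*a^2 - 6*a + m^2*(8*a + 20) + m*(-4*a^2 + 2*a + 30) + 10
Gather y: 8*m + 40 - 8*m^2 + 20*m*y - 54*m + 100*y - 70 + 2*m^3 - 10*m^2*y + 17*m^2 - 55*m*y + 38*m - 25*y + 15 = 2*m^3 + 9*m^2 - 8*m + y*(-10*m^2 - 35*m + 75) - 15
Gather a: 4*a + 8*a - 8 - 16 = 12*a - 24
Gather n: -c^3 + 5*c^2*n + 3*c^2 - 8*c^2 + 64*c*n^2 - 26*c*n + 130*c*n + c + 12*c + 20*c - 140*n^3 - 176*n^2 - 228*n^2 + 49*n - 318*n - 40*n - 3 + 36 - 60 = -c^3 - 5*c^2 + 33*c - 140*n^3 + n^2*(64*c - 404) + n*(5*c^2 + 104*c - 309) - 27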